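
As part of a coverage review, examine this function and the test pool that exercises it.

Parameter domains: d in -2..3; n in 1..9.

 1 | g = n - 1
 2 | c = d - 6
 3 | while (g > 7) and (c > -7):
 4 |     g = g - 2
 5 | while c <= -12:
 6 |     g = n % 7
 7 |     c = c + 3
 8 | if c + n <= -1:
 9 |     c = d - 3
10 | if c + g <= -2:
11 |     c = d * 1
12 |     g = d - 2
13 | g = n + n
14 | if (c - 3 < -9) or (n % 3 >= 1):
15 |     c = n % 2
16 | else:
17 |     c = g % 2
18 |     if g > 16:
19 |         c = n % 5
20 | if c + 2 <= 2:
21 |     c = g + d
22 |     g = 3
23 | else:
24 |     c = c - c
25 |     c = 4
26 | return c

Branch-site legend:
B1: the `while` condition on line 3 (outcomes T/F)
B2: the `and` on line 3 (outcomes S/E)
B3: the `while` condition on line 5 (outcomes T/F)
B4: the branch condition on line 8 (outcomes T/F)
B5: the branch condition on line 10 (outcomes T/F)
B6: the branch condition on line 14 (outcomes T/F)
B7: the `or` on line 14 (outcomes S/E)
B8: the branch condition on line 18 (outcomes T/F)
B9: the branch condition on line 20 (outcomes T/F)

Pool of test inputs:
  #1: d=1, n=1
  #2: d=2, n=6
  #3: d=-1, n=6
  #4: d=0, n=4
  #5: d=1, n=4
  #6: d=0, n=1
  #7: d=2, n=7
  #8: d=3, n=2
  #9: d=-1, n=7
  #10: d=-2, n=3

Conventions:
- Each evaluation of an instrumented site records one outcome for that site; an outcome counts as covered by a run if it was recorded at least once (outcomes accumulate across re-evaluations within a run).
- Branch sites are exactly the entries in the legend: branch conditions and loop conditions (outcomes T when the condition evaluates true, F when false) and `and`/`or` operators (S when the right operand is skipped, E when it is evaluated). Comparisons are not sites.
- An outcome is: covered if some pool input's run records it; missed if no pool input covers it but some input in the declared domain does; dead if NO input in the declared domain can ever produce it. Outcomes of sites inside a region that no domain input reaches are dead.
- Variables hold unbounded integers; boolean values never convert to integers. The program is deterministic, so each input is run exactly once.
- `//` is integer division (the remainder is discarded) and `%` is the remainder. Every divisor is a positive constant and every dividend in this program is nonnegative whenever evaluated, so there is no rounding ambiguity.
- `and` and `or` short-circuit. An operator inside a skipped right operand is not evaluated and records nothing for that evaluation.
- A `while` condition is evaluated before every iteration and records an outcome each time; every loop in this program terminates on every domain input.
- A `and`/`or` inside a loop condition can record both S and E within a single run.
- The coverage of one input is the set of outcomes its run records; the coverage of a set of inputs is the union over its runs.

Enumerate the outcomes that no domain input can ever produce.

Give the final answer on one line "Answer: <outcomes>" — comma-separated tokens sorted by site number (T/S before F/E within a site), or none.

sweeping the full domain (54 inputs) for each outcome:
  B3=T: no domain input ever produces it -> dead
  reachable outcomes have witnesses, e.g. B1=T (e.g. d=0, n=9), B1=F (e.g. d=-2, n=1), B2=S (e.g. d=-2, n=1), B2=E (e.g. d=-2, n=9)

Answer: B3=T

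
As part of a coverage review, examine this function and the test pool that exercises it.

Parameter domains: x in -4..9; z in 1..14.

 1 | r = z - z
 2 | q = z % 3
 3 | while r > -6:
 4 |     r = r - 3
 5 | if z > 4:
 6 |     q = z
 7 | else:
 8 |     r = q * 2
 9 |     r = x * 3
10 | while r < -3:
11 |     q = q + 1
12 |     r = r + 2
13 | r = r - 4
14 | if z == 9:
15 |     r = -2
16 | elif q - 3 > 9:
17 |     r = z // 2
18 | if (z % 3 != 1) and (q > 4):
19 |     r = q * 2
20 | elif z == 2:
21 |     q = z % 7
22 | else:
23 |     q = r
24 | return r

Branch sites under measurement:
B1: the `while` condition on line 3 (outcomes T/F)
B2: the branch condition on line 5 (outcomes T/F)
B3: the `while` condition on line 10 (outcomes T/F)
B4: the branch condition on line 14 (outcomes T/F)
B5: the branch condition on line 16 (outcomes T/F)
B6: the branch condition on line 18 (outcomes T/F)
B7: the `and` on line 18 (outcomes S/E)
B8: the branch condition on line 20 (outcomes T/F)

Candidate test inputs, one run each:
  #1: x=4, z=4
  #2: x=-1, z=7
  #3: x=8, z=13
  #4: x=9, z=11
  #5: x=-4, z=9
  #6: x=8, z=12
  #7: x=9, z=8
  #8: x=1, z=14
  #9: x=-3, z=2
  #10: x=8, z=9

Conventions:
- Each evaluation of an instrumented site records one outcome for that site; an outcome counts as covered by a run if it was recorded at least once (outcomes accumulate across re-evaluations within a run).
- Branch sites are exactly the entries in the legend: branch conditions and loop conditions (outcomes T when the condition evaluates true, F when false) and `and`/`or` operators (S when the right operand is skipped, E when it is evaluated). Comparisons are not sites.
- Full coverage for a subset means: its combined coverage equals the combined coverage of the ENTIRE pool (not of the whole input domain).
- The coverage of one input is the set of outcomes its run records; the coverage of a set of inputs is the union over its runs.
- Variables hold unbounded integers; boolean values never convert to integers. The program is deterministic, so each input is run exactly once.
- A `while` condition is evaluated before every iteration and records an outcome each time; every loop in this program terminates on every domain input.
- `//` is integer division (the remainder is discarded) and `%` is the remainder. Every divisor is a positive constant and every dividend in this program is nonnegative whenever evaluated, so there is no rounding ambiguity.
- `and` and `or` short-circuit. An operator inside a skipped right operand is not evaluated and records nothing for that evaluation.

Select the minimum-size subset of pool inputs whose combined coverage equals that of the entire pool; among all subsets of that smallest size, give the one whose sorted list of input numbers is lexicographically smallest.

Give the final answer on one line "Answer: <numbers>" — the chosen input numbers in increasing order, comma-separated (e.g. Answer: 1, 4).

input #1 (x=4, z=4): events B1->T, B1->T, B1->F, B2->F, B3->F, B4->F, B5->F, B7->S, B6->F, B8->F; covers B1=T, B1=F, B2=F, B3=F, B4=F, B5=F, B6=F, B7=S, B8=F
input #2 (x=-1, z=7): events B1->T, B1->T, B1->F, B2->T, B3->T, B3->T, B3->F, B4->F, B5->F, B7->S, B6->F, B8->F; covers B1=T, B1=F, B2=T, B3=T, B3=F, B4=F, B5=F, B6=F, B7=S, B8=F
input #3 (x=8, z=13): events B1->T, B1->T, B1->F, B2->T, B3->T, B3->T, B3->F, B4->F, B5->T, B7->S, B6->F, B8->F; covers B1=T, B1=F, B2=T, B3=T, B3=F, B4=F, B5=T, B6=F, B7=S, B8=F
input #4 (x=9, z=11): events B1->T, B1->T, B1->F, B2->T, B3->T, B3->T, B3->F, B4->F, B5->T, B7->E, B6->T; covers B1=T, B1=F, B2=T, B3=T, B3=F, B4=F, B5=T, B6=T, B7=E
input #5 (x=-4, z=9): events B1->T, B1->T, B1->F, B2->T, B3->T, B3->T, B3->F, B4->T, B7->E, B6->T; covers B1=T, B1=F, B2=T, B3=T, B3=F, B4=T, B6=T, B7=E
input #6 (x=8, z=12): events B1->T, B1->T, B1->F, B2->T, B3->T, B3->T, B3->F, B4->F, B5->T, B7->E, B6->T; covers B1=T, B1=F, B2=T, B3=T, B3=F, B4=F, B5=T, B6=T, B7=E
input #7 (x=9, z=8): events B1->T, B1->T, B1->F, B2->T, B3->T, B3->T, B3->F, B4->F, B5->F, B7->E, B6->T; covers B1=T, B1=F, B2=T, B3=T, B3=F, B4=F, B5=F, B6=T, B7=E
input #8 (x=1, z=14): events B1->T, B1->T, B1->F, B2->T, B3->T, B3->T, B3->F, B4->F, B5->T, B7->E, B6->T; covers B1=T, B1=F, B2=T, B3=T, B3=F, B4=F, B5=T, B6=T, B7=E
input #9 (x=-3, z=2): events B1->T, B1->T, B1->F, B2->F, B3->T, B3->T, B3->T, B3->F, B4->F, B5->F, B7->E, B6->T; covers B1=T, B1=F, B2=F, B3=T, B3=F, B4=F, B5=F, B6=T, B7=E
input #10 (x=8, z=9): events B1->T, B1->T, B1->F, B2->T, B3->T, B3->T, B3->F, B4->T, B7->E, B6->T; covers B1=T, B1=F, B2=T, B3=T, B3=F, B4=T, B6=T, B7=E
the full pool covers 15 outcomes: B1=T, B1=F, B2=T, B2=F, B3=T, B3=F, B4=T, B4=F, B5=T, B5=F, B6=T, B6=F, B7=S, B7=E, B8=F
no size-1 subset reaches all 15 outcomes (best union: 10/15)
no size-2 subset reaches all 15 outcomes (best union: 14/15)
at size 3, {1, 3, 5} reaches all 15 outcomes; every lexicographically earlier size-3 subset fails

Answer: 1, 3, 5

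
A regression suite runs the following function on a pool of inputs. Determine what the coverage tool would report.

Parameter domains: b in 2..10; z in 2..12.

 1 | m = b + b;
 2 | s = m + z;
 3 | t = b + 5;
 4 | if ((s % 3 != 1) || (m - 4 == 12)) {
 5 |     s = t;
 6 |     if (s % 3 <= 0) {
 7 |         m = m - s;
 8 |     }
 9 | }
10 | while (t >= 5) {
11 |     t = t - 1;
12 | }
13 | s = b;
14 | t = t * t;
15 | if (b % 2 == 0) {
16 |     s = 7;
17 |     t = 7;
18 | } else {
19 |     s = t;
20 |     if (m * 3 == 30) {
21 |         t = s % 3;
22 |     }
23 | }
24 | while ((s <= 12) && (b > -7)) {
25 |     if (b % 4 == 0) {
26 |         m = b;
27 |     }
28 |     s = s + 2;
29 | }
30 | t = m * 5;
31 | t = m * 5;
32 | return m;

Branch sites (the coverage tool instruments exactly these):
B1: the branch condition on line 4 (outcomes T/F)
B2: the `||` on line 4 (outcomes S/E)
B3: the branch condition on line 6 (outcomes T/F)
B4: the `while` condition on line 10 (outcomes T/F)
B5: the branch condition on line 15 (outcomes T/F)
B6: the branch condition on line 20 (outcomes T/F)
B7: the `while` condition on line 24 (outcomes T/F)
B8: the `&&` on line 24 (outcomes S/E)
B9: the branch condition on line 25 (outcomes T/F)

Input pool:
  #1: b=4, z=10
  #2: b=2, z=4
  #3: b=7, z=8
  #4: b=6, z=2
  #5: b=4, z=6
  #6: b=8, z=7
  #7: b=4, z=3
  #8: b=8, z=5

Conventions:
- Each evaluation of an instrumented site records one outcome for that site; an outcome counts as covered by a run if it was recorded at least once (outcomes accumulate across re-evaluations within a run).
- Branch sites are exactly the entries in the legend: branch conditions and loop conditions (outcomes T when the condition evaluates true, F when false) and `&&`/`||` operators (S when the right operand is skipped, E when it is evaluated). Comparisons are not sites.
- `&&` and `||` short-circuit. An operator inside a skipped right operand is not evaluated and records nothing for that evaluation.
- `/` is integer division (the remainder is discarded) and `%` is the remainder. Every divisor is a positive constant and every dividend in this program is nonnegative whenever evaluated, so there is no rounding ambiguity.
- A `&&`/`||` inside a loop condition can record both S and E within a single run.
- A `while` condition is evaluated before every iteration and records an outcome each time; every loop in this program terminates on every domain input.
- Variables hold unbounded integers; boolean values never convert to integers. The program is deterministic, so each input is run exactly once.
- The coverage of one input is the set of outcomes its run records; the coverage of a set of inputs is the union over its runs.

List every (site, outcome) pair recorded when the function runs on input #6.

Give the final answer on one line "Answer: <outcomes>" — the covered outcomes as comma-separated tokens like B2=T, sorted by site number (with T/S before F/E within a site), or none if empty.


Event log for input #6 (b=8, z=7):
  B2->S, B1->T, B3->F, B4->T, B4->T, B4->T, B4->T, B4->T, B4->T, B4->T
  B4->T, B4->T, B4->F, B5->T, B8->E, B7->T, B9->T, B8->E, B7->T, B9->T
  B8->E, B7->T, B9->T, B8->S, B7->F
deduplicating events, the covered set is: B1=T, B2=S, B3=F, B4=T, B4=F, B5=T, B7=T, B7=F, B8=S, B8=E, B9=T
Answer: B1=T, B2=S, B3=F, B4=T, B4=F, B5=T, B7=T, B7=F, B8=S, B8=E, B9=T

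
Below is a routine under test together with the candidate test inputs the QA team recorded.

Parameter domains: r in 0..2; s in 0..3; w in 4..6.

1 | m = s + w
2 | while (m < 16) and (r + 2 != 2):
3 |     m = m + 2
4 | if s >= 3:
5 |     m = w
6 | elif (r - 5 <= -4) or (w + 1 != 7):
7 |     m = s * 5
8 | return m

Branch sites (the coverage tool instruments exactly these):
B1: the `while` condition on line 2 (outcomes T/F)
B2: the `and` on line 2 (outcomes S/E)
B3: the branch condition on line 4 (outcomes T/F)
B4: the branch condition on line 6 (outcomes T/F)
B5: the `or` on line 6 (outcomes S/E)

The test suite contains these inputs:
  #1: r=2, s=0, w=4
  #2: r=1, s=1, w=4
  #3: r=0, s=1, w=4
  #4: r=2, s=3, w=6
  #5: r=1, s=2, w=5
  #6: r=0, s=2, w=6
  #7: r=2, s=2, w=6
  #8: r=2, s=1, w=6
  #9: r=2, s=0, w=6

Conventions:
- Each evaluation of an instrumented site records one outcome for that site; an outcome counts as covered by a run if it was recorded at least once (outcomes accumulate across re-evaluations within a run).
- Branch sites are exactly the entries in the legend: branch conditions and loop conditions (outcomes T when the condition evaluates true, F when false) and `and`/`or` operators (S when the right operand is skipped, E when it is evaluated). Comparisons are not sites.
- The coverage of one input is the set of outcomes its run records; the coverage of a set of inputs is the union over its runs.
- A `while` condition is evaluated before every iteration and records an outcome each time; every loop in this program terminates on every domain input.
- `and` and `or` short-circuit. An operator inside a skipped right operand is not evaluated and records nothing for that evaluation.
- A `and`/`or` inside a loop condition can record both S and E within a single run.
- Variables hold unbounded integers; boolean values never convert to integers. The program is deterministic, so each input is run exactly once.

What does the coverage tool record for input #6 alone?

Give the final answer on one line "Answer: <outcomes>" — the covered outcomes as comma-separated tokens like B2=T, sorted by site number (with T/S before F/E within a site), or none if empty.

Simulating input #6 (r=0, s=2, w=6) step by step:
  B2->E, B1->F, B3->F, B5->S, B4->T
collecting distinct outcomes: B1=F, B2=E, B3=F, B4=T, B5=S

Answer: B1=F, B2=E, B3=F, B4=T, B5=S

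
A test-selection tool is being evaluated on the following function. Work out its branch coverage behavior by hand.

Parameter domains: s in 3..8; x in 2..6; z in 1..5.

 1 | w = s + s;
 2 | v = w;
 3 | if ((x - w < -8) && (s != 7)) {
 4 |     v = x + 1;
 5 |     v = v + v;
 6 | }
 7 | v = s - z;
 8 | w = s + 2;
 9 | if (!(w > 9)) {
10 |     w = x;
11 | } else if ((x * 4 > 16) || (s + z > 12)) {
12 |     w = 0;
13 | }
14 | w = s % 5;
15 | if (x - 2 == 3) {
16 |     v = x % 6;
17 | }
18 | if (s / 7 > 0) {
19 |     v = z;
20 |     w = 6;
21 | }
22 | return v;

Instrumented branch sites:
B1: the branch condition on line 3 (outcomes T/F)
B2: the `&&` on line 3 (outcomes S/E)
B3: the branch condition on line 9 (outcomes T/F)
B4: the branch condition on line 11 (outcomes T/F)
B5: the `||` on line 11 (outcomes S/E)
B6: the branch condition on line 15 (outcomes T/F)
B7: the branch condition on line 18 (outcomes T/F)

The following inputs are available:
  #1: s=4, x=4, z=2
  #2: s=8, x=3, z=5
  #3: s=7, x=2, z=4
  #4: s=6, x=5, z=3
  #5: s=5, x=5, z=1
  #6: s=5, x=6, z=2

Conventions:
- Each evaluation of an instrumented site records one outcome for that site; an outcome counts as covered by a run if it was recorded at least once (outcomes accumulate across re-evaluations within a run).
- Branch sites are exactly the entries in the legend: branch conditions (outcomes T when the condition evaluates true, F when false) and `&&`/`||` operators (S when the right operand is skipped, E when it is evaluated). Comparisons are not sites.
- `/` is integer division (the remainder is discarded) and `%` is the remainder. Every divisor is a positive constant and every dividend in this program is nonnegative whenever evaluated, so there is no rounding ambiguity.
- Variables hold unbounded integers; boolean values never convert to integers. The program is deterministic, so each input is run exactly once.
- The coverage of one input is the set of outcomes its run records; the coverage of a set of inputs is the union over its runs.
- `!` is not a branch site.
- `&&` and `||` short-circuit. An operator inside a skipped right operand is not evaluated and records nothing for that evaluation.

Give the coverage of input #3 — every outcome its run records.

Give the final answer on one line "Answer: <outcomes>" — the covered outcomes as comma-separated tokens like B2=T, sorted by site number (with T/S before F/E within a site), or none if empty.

Running input #3 (s=7, x=2, z=4), event by event:
  B2->E, B1->F, B3->T, B6->F, B7->T
deduplicating events, the covered set is: B1=F, B2=E, B3=T, B6=F, B7=T

Answer: B1=F, B2=E, B3=T, B6=F, B7=T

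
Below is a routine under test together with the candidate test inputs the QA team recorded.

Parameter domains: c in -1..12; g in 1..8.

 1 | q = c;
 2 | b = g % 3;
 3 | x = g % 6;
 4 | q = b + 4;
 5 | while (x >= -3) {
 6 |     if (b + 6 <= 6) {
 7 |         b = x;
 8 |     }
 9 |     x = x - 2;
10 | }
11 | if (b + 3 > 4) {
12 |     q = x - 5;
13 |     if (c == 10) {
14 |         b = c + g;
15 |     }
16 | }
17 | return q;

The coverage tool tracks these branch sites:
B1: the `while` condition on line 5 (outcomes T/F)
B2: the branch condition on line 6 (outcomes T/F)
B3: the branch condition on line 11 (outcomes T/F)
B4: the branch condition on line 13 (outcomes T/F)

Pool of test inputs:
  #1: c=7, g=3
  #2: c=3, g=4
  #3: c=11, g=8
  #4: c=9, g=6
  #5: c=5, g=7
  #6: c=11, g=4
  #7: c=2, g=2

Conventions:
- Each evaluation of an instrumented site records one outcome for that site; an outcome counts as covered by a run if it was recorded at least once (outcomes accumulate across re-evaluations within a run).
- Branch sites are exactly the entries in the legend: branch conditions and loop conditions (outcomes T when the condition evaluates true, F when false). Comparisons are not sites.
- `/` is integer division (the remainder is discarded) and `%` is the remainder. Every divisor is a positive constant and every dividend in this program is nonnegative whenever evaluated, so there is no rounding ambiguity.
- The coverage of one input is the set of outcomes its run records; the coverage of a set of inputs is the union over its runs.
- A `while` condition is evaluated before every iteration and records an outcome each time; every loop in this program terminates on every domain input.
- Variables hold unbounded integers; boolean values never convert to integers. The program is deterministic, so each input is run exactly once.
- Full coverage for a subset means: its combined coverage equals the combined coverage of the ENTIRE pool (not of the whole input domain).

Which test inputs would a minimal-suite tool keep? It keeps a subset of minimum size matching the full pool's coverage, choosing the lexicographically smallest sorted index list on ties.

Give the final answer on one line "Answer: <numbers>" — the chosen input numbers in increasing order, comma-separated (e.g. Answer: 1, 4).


test 1 (c=7, g=3) fires B1->T, B2->T, B1->T, B2->F, B1->T, B2->F, B1->T, B2->F, B1->F, B3->T, B4->F; hits B1=T, B1=F, B2=T, B2=F, B3=T, B4=F
test 2 (c=3, g=4) fires B1->T, B2->F, B1->T, B2->F, B1->T, B2->F, B1->T, B2->F, B1->F, B3->F; hits B1=T, B1=F, B2=F, B3=F
test 3 (c=11, g=8) fires B1->T, B2->F, B1->T, B2->F, B1->T, B2->F, B1->F, B3->T, B4->F; hits B1=T, B1=F, B2=F, B3=T, B4=F
test 4 (c=9, g=6) fires B1->T, B2->T, B1->T, B2->T, B1->F, B3->F; hits B1=T, B1=F, B2=T, B3=F
test 5 (c=5, g=7) fires B1->T, B2->F, B1->T, B2->F, B1->T, B2->F, B1->F, B3->F; hits B1=T, B1=F, B2=F, B3=F
test 6 (c=11, g=4) fires B1->T, B2->F, B1->T, B2->F, B1->T, B2->F, B1->T, B2->F, B1->F, B3->F; hits B1=T, B1=F, B2=F, B3=F
test 7 (c=2, g=2) fires B1->T, B2->F, B1->T, B2->F, B1->T, B2->F, B1->F, B3->T, B4->F; hits B1=T, B1=F, B2=F, B3=T, B4=F
together the pool reaches 7 outcomes: B1=T, B1=F, B2=T, B2=F, B3=T, B3=F, B4=F
checked all size-1 subsets: none covers 7 outcomes (max 6/7)
at size 2, {1, 2} reaches all 7 outcomes; every lexicographically earlier size-2 subset fails
Answer: 1, 2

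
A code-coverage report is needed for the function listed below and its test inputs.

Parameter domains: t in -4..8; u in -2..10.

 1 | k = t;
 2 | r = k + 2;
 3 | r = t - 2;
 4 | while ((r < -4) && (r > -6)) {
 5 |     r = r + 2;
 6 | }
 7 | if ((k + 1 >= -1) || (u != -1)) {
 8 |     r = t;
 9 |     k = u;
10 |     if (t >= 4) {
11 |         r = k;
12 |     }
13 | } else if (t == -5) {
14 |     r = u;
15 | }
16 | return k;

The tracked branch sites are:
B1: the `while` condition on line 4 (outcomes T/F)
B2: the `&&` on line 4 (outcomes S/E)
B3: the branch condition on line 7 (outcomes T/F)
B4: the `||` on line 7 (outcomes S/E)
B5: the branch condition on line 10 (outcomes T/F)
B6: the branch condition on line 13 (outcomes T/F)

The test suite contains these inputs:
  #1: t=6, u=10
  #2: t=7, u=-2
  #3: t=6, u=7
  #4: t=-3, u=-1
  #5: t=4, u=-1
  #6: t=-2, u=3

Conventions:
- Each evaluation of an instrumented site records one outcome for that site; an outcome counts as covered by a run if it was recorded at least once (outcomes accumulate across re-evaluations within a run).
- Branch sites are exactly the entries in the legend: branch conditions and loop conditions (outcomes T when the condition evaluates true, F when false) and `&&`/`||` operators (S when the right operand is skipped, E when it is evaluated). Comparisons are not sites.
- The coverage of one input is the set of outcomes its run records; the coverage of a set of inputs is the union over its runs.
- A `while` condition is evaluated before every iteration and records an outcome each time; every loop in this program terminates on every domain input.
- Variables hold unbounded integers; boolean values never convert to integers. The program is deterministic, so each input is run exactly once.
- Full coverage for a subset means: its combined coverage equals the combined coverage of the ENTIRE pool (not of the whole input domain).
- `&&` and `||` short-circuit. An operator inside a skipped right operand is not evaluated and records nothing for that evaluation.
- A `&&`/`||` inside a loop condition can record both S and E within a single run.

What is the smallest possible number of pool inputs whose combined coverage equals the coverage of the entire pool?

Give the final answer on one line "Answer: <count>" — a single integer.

run #1 (t=6, u=10) runs B2->S, B1->F, B4->S, B3->T, B5->T; records B1=F, B2=S, B3=T, B4=S, B5=T
run #2 (t=7, u=-2) runs B2->S, B1->F, B4->S, B3->T, B5->T; records B1=F, B2=S, B3=T, B4=S, B5=T
run #3 (t=6, u=7) runs B2->S, B1->F, B4->S, B3->T, B5->T; records B1=F, B2=S, B3=T, B4=S, B5=T
run #4 (t=-3, u=-1) runs B2->E, B1->T, B2->S, B1->F, B4->E, B3->F, B6->F; records B1=T, B1=F, B2=S, B2=E, B3=F, B4=E, B6=F
run #5 (t=4, u=-1) runs B2->S, B1->F, B4->S, B3->T, B5->T; records B1=F, B2=S, B3=T, B4=S, B5=T
run #6 (t=-2, u=3) runs B2->S, B1->F, B4->S, B3->T, B5->F; records B1=F, B2=S, B3=T, B4=S, B5=F
the full pool covers 11 outcomes: B1=T, B1=F, B2=S, B2=E, B3=T, B3=F, B4=S, B4=E, B5=T, B5=F, B6=F
every size-1 subset falls short of the 11 outcomes (best: 7/11)
every size-2 subset falls short of the 11 outcomes (best: 10/11)
at size 3, {1, 4, 6} reaches all 11 outcomes; every lexicographically earlier size-3 subset fails

Answer: 3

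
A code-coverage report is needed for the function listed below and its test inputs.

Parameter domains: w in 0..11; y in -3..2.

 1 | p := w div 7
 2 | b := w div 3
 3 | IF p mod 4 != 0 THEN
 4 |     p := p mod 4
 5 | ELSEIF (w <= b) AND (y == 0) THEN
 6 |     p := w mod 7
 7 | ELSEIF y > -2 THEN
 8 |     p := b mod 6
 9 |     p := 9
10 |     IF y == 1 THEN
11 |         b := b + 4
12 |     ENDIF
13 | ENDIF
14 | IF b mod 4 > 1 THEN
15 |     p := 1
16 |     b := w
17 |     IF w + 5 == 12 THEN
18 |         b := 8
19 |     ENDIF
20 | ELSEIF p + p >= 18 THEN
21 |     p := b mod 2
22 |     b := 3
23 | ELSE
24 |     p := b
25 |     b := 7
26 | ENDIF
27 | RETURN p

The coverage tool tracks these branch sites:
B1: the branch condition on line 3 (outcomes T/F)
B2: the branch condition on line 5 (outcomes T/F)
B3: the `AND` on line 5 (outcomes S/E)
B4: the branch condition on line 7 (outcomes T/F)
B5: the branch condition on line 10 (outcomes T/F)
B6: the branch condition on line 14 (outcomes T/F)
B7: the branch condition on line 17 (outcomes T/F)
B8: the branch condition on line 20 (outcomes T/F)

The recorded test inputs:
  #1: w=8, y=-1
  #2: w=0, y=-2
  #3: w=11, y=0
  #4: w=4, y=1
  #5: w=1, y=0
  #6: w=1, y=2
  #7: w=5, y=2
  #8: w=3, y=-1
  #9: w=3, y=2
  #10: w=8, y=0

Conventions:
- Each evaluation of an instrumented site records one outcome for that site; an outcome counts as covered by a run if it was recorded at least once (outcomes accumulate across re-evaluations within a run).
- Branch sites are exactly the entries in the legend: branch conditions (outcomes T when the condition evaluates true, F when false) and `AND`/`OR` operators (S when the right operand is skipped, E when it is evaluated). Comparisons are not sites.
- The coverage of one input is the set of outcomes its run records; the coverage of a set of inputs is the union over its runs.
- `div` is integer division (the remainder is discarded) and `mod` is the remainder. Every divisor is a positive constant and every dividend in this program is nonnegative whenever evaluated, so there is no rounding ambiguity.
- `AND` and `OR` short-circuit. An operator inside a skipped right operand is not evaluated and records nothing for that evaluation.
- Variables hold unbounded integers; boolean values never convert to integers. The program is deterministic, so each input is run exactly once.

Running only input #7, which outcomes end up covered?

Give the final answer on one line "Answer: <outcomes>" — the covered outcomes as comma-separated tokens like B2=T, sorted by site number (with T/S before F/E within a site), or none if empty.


Event log for input #7 (w=5, y=2):
  B1->F, B3->S, B2->F, B4->T, B5->F, B6->F, B8->T
deduplicating events, the covered set is: B1=F, B2=F, B3=S, B4=T, B5=F, B6=F, B8=T
Answer: B1=F, B2=F, B3=S, B4=T, B5=F, B6=F, B8=T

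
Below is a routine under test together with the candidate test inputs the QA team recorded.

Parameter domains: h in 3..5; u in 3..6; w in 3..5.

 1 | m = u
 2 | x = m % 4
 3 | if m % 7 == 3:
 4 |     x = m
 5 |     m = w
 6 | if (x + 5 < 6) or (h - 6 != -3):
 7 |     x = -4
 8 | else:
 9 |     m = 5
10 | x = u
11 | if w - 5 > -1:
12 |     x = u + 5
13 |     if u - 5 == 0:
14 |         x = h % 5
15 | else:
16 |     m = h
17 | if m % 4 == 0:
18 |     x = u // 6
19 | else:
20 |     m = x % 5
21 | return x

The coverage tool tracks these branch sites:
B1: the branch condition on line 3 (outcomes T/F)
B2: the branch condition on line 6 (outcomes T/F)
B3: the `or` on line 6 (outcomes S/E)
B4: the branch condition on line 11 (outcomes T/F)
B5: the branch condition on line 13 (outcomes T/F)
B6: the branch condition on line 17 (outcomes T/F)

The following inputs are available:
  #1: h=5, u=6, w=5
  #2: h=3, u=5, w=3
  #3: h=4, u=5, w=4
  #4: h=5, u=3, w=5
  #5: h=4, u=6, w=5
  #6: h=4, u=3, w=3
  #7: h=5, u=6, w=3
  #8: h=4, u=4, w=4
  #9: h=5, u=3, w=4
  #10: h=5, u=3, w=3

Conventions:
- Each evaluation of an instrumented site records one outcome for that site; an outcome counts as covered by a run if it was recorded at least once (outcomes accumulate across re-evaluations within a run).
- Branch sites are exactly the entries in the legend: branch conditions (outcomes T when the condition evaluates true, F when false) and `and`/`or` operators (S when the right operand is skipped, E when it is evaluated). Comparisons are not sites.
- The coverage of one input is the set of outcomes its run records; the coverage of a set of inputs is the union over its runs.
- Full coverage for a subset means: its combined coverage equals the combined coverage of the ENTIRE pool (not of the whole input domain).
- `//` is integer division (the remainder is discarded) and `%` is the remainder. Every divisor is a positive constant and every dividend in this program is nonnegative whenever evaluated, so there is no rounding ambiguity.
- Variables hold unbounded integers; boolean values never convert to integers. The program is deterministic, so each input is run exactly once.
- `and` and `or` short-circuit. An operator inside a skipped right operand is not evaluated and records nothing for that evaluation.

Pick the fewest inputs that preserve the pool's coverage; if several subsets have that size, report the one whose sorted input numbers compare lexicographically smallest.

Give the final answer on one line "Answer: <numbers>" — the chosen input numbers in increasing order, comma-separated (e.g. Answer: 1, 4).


input #1 (h=5, u=6, w=5): covers B1=F, B2=T, B3=E, B4=T, B5=F, B6=F
input #2 (h=3, u=5, w=3): covers B1=F, B2=F, B3=E, B4=F, B6=F
input #3 (h=4, u=5, w=4): covers B1=F, B2=T, B3=E, B4=F, B6=T
input #4 (h=5, u=3, w=5): covers B1=T, B2=T, B3=E, B4=T, B5=F, B6=F
input #5 (h=4, u=6, w=5): covers B1=F, B2=T, B3=E, B4=T, B5=F, B6=F
input #6 (h=4, u=3, w=3): covers B1=T, B2=T, B3=E, B4=F, B6=T
input #7 (h=5, u=6, w=3): covers B1=F, B2=T, B3=E, B4=F, B6=F
input #8 (h=4, u=4, w=4): covers B1=F, B2=T, B3=S, B4=F, B6=T
input #9 (h=5, u=3, w=4): covers B1=T, B2=T, B3=E, B4=F, B6=F
input #10 (h=5, u=3, w=3): covers B1=T, B2=T, B3=E, B4=F, B6=F
union over all inputs: B1=T, B1=F, B2=T, B2=F, B3=S, B3=E, B4=T, B4=F, B5=F, B6=T, B6=F (11 outcomes)
checked all size-1 subsets: none covers 11 outcomes (max 6/11)
checked all size-2 subsets: none covers 11 outcomes (max 10/11)
inputs {2, 4, 8} (size 3) cover everything; no size-3 subset with a lexicographically smaller index list covers all 11
Answer: 2, 4, 8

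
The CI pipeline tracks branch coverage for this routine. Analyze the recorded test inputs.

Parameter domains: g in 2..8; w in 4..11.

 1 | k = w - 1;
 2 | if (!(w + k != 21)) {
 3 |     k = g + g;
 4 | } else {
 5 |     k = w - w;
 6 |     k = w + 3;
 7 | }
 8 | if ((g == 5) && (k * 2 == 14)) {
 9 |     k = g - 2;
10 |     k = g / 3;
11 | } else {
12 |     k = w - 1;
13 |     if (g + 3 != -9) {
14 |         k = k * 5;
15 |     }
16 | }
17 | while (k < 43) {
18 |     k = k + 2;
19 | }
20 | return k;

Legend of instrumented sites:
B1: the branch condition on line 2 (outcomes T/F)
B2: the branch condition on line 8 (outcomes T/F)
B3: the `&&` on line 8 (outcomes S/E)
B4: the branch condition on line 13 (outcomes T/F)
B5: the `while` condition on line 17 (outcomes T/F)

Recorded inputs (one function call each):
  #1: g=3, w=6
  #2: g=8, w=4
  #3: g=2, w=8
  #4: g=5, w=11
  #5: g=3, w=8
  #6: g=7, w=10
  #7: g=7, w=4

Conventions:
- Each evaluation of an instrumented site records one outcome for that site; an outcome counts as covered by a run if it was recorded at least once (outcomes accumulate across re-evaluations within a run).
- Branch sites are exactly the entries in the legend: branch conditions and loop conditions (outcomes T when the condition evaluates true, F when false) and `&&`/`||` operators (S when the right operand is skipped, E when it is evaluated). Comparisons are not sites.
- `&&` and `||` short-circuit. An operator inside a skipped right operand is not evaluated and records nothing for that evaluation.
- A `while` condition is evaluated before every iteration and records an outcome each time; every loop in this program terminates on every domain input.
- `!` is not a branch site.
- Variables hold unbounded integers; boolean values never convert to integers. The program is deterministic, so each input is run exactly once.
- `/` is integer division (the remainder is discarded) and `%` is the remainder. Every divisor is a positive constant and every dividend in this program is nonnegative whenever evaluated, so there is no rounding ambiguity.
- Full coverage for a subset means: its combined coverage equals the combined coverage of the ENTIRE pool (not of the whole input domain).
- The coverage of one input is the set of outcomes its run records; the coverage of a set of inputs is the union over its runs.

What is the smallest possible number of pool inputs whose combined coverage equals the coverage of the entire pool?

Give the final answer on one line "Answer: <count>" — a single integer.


run #1 (g=3, w=6) runs B1->F, B3->S, B2->F, B4->T, B5->T, B5->T, B5->T, B5->T, B5->T, B5->T, B5->T, B5->T, B5->T, B5->F; records B1=F, B2=F, B3=S, B4=T, B5=T, B5=F
run #2 (g=8, w=4) runs B1->F, B3->S, B2->F, B4->T, B5->T, B5->T, B5->T, B5->T, B5->T, B5->T, B5->T, B5->T, B5->T, B5->T, ...; records B1=F, B2=F, B3=S, B4=T, B5=T, B5=F
run #3 (g=2, w=8) runs B1->F, B3->S, B2->F, B4->T, B5->T, B5->T, B5->T, B5->T, B5->F; records B1=F, B2=F, B3=S, B4=T, B5=T, B5=F
run #4 (g=5, w=11) runs B1->T, B3->E, B2->F, B4->T, B5->F; records B1=T, B2=F, B3=E, B4=T, B5=F
run #5 (g=3, w=8) runs B1->F, B3->S, B2->F, B4->T, B5->T, B5->T, B5->T, B5->T, B5->F; records B1=F, B2=F, B3=S, B4=T, B5=T, B5=F
run #6 (g=7, w=10) runs B1->F, B3->S, B2->F, B4->T, B5->F; records B1=F, B2=F, B3=S, B4=T, B5=F
run #7 (g=7, w=4) runs B1->F, B3->S, B2->F, B4->T, B5->T, B5->T, B5->T, B5->T, B5->T, B5->T, B5->T, B5->T, B5->T, B5->T, ...; records B1=F, B2=F, B3=S, B4=T, B5=T, B5=F
pool-wide coverage (8 outcomes): B1=T, B1=F, B2=F, B3=S, B3=E, B4=T, B5=T, B5=F
checked all size-1 subsets: none covers 8 outcomes (max 6/8)
size 2: inputs {1, 4} cover all 8 outcomes, and no lexicographically smaller subset of this size does
Answer: 2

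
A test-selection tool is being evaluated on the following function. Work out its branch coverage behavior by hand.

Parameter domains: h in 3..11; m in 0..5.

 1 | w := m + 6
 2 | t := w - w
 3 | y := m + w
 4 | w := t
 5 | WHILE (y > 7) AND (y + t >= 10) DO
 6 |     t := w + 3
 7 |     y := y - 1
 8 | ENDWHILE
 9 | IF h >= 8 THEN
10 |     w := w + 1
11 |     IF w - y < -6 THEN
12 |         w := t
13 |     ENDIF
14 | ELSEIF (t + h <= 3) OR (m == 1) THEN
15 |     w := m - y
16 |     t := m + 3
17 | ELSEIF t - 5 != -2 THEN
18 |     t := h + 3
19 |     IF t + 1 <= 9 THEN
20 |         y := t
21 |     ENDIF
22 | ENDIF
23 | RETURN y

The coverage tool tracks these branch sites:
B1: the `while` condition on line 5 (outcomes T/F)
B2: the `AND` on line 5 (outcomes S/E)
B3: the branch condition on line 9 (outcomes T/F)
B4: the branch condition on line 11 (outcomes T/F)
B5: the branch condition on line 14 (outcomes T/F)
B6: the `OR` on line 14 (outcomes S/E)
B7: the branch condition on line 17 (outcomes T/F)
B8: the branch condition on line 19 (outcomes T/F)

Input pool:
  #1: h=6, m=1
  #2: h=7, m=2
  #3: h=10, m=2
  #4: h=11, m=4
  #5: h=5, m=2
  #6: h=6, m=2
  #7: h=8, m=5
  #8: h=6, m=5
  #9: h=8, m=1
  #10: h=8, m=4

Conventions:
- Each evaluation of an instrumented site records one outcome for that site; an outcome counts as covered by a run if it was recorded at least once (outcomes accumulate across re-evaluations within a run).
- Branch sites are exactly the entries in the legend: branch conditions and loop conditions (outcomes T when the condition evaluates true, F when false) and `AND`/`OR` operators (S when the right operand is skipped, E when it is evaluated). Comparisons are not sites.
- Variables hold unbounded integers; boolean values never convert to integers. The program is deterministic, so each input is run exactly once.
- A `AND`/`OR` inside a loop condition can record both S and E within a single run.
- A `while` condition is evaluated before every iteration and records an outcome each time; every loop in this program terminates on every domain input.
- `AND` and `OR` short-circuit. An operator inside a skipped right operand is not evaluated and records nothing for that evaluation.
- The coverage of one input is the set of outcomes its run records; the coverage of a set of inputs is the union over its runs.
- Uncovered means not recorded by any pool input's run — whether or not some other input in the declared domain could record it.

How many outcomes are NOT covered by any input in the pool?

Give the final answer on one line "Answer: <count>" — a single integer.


#1 (h=6, m=1) -> B2->E, B1->F, B3->F, B6->E, B5->T; covered: B1=F, B2=E, B3=F, B5=T, B6=E
#2 (h=7, m=2) -> B2->E, B1->T, B2->E, B1->T, B2->E, B1->T, B2->S, B1->F, B3->F, B6->E, B5->F, B7->F; covered: B1=T, B1=F, B2=S, B2=E, B3=F, B5=F, B6=E, B7=F
#3 (h=10, m=2) -> B2->E, B1->T, B2->E, B1->T, B2->E, B1->T, B2->S, B1->F, B3->T, B4->F; covered: B1=T, B1=F, B2=S, B2=E, B3=T, B4=F
#4 (h=11, m=4) -> B2->E, B1->T, B2->E, B1->T, B2->E, B1->T, B2->E, B1->T, B2->E, B1->T, B2->E, B1->T, B2->E, B1->T, ...; covered: B1=T, B1=F, B2=S, B2=E, B3=T, B4=F
#5 (h=5, m=2) -> B2->E, B1->T, B2->E, B1->T, B2->E, B1->T, B2->S, B1->F, B3->F, B6->E, B5->F, B7->F; covered: B1=T, B1=F, B2=S, B2=E, B3=F, B5=F, B6=E, B7=F
#6 (h=6, m=2) -> B2->E, B1->T, B2->E, B1->T, B2->E, B1->T, B2->S, B1->F, B3->F, B6->E, B5->F, B7->F; covered: B1=T, B1=F, B2=S, B2=E, B3=F, B5=F, B6=E, B7=F
#7 (h=8, m=5) -> B2->E, B1->T, B2->E, B1->T, B2->E, B1->T, B2->E, B1->T, B2->E, B1->T, B2->E, B1->T, B2->E, B1->T, ...; covered: B1=T, B1=F, B2=S, B2=E, B3=T, B4=F
#8 (h=6, m=5) -> B2->E, B1->T, B2->E, B1->T, B2->E, B1->T, B2->E, B1->T, B2->E, B1->T, B2->E, B1->T, B2->E, B1->T, ...; covered: B1=T, B1=F, B2=S, B2=E, B3=F, B5=F, B6=E, B7=F
#9 (h=8, m=1) -> B2->E, B1->F, B3->T, B4->T; covered: B1=F, B2=E, B3=T, B4=T
#10 (h=8, m=4) -> B2->E, B1->T, B2->E, B1->T, B2->E, B1->T, B2->E, B1->T, B2->E, B1->T, B2->E, B1->T, B2->E, B1->T, ...; covered: B1=T, B1=F, B2=S, B2=E, B3=T, B4=F
union over the pool: B1=T, B1=F, B2=S, B2=E, B3=T, B3=F, B4=T, B4=F, B5=T, B5=F, B6=E, B7=F
uncovered (4 of 16): B6=S, B7=T, B8=T, B8=F
Answer: 4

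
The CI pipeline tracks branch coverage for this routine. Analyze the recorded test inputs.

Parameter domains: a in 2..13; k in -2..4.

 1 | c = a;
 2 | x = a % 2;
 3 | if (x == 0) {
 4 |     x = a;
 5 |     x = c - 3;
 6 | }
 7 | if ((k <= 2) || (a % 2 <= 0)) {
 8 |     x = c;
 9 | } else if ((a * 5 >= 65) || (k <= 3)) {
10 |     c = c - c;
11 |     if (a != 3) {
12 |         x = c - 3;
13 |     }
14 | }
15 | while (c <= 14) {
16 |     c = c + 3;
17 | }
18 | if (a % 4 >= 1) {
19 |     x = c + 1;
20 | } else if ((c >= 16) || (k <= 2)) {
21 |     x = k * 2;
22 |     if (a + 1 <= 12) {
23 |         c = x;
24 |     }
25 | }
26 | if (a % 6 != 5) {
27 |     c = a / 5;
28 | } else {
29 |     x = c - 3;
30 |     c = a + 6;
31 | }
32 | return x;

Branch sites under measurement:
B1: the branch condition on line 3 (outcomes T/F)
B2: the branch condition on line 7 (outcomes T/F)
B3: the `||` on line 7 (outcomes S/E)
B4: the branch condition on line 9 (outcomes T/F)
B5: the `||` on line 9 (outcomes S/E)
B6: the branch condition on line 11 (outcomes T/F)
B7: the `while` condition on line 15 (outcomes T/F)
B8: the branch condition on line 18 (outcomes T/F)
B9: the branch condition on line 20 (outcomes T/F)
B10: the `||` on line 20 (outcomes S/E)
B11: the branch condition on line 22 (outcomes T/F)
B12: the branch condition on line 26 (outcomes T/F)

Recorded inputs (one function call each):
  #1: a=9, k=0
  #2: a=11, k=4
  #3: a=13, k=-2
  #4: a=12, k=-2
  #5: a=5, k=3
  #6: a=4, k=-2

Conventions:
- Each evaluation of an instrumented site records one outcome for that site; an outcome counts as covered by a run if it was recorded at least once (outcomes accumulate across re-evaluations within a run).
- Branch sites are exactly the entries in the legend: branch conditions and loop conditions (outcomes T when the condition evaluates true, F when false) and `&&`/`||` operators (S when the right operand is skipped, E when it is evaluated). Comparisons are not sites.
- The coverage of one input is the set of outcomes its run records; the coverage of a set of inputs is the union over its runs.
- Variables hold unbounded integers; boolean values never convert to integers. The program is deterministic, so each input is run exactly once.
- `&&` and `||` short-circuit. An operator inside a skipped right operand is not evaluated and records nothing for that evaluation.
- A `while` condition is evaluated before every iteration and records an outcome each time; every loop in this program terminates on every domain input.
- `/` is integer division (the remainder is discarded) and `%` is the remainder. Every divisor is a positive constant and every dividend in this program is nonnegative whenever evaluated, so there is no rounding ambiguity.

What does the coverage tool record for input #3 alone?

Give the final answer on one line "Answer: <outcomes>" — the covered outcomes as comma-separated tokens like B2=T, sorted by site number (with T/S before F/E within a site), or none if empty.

Running input #3 (a=13, k=-2), event by event:
  B1->F, B3->S, B2->T, B7->T, B7->F, B8->T, B12->T
as a set, this run covers: B1=F, B2=T, B3=S, B7=T, B7=F, B8=T, B12=T

Answer: B1=F, B2=T, B3=S, B7=T, B7=F, B8=T, B12=T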